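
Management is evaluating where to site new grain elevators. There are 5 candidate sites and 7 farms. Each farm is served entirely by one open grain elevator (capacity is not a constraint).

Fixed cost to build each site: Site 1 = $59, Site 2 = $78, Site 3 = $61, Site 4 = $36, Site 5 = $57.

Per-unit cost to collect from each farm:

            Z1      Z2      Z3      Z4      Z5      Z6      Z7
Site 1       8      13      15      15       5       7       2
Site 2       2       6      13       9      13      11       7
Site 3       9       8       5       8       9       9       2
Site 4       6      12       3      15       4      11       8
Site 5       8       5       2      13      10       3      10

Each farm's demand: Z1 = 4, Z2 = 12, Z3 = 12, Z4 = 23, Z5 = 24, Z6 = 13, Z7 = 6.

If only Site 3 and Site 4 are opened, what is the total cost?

Each farm is assigned to its cheapest site among the open ones.
{Site 3, Site 4}: Z1→Site 4 6·4=24, Z2→Site 3 8·12=96, Z3→Site 4 3·12=36, Z4→Site 3 8·23=184, Z5→Site 4 4·24=96, Z6→Site 3 9·13=117, Z7→Site 3 2·6=12. Service 565; fixed 97; total 662.

Total cost: 662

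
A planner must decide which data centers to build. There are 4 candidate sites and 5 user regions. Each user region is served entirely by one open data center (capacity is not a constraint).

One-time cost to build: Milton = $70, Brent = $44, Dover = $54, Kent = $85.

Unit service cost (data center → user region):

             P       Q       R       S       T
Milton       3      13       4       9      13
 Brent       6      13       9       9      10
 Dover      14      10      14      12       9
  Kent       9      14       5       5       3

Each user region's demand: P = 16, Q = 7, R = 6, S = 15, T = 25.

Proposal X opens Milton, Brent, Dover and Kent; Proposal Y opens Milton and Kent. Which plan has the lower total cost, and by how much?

Proposal Y is cheaper by 77.

Proposal X: {Milton, Brent, Dover, Kent}: P→Milton 3·16=48, Q→Dover 10·7=70, R→Milton 4·6=24, S→Kent 5·15=75, T→Kent 3·25=75. Service 292; fixed 253; total 545.
Proposal Y: {Milton, Kent}: P→Milton 3·16=48, Q→Milton 13·7=91, R→Milton 4·6=24, S→Kent 5·15=75, T→Kent 3·25=75. Service 313; fixed 155; total 468.
Difference: |545 − 468| = 77.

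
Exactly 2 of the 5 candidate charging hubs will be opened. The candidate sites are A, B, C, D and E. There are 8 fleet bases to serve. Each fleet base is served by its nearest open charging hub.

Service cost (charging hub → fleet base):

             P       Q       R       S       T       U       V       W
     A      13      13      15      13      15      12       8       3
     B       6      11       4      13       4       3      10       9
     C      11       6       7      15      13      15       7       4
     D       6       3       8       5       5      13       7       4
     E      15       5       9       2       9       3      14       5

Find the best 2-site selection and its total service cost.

Choose B and D; total service cost 36.

With exactly 2 open, each fleet base uses its cheapest among the chosen.
{B, D}: P→B 6, Q→D 3, R→B 4, S→D 5, T→B 4, U→B 3, V→D 7, W→D 4. Service cost 36.
{D, E}: service cost 38
{B, E}: service cost 39
Among all 10 size-2 choices, {B, D} is lowest.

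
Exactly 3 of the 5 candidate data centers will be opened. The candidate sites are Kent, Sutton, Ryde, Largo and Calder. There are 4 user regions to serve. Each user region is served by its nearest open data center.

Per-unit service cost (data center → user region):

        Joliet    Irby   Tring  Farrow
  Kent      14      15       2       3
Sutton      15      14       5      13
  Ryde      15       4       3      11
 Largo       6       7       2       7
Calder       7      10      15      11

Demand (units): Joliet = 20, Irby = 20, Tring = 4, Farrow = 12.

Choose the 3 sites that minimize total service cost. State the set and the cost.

Choose Kent, Ryde and Largo; total service cost 244.

With exactly 3 open, each user region uses its cheapest among the chosen.
{Kent, Ryde, Largo}: Joliet→Largo 6·20=120, Irby→Ryde 4·20=80, Tring→Kent 2·4=8, Farrow→Kent 3·12=36. Service cost 244.
{Kent, Ryde, Calder}: service cost 264
{Sutton, Ryde, Largo}: service cost 292
Among all 10 size-3 choices, {Kent, Ryde, Largo} is lowest.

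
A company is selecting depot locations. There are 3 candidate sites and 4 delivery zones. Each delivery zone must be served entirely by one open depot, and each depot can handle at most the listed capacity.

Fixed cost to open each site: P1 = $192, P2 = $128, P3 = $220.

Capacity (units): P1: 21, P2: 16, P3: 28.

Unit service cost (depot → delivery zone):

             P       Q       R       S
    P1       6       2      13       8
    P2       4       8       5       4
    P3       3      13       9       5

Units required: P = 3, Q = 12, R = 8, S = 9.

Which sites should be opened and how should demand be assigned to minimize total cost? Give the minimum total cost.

Minimum total cost: 468

Open {P1, P2}: P→P2 4·3=12, Q→P1 2·12=24, R→P2 5·8=40, S→P1 8·9=72.
Loads: P1 carries 21/21, P2 carries 11/16. Service 148; fixed 320; total 468.
Next best feasible plan costs 496.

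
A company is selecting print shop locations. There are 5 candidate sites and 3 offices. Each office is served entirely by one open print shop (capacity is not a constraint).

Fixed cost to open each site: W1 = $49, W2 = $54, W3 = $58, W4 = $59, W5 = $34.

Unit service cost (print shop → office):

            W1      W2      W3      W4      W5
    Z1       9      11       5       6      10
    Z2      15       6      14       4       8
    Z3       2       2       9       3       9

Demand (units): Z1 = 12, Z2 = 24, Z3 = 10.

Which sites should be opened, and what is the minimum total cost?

For any fixed open set, each office goes to its cheapest open site; total = fixed + service.
{W4}: Z1→W4 6·12=72, Z2→W4 4·24=96, Z3→W4 3·10=30. Service 198; fixed 59; total 257.
{W4, W5}: Z1→W4 6·12=72, Z2→W4 4·24=96, Z3→W4 3·10=30. Service 198; fixed 93; total 291.
{W1, W4}: service 188 + fixed 108 = 296
{W1, W2, W3, W4, W5}: Z1→W3 5·12=60, Z2→W4 4·24=96, Z3→W1 2·10=20. Service 176; fixed 254; total 430.
No other subset beats 257.

Open W4 only; minimum total cost 257.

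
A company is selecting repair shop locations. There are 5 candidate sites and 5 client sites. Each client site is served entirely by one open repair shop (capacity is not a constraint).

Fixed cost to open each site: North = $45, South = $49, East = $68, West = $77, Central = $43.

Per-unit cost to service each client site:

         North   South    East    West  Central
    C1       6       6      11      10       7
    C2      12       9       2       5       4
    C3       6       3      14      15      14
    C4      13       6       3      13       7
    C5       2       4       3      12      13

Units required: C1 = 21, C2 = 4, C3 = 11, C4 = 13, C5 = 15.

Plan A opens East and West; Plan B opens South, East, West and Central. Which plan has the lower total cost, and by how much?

Plan B is cheaper by 113.

Plan A: {East, West}: C1→West 10·21=210, C2→East 2·4=8, C3→East 14·11=154, C4→East 3·13=39, C5→East 3·15=45. Service 456; fixed 145; total 601.
Plan B: {South, East, West, Central}: C1→South 6·21=126, C2→East 2·4=8, C3→South 3·11=33, C4→East 3·13=39, C5→East 3·15=45. Service 251; fixed 237; total 488.
Difference: |601 − 488| = 113.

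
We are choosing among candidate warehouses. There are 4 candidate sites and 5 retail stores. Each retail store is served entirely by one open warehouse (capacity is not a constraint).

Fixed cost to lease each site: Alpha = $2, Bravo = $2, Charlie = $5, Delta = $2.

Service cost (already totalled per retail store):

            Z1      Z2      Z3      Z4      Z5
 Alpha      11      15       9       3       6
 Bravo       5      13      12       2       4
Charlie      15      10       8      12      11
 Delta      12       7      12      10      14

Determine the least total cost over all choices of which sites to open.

Minimum total cost: 33

For any fixed open set, each retail store goes to its cheapest open site; total = fixed + service.
{Alpha, Bravo, Delta}: Z1→Bravo 5, Z2→Delta 7, Z3→Alpha 9, Z4→Bravo 2, Z5→Bravo 4. Service 27; fixed 6; total 33.
{Bravo, Delta}: Z1→Bravo 5, Z2→Delta 7, Z3→Bravo 12, Z4→Bravo 2, Z5→Bravo 4. Service 30; fixed 4; total 34.
{Bravo, Charlie, Delta}: Z1→Bravo 5, Z2→Delta 7, Z3→Charlie 8, Z4→Bravo 2, Z5→Bravo 4. Service 26; fixed 9; total 35.
{Alpha, Bravo, Charlie, Delta}: service 26 + fixed 11 = 37
No other subset beats 33.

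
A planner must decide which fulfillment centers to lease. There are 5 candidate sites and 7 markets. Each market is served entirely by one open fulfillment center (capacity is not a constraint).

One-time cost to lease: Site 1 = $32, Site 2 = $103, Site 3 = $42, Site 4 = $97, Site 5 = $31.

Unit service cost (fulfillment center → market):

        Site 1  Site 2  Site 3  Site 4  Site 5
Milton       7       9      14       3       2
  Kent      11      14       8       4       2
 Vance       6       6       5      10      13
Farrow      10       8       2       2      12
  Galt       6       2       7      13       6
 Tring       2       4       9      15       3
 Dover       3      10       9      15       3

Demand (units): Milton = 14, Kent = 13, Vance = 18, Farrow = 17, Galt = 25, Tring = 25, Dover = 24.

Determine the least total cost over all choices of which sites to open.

For any fixed open set, each market goes to its cheapest open site; total = fixed + service.
{Site 3, Site 5}: Milton→Site 5 2·14=28, Kent→Site 5 2·13=26, Vance→Site 3 5·18=90, Farrow→Site 3 2·17=34, Galt→Site 5 6·25=150, Tring→Site 5 3·25=75, Dover→Site 5 3·24=72. Service 475; fixed 73; total 548.
{Site 2, Site 3, Site 5}: service 375 + fixed 176 = 551
{Site 1, Site 3, Site 5}: service 450 + fixed 105 = 555
{Site 1, Site 2, Site 3, Site 4, Site 5}: service 350 + fixed 305 = 655
No other subset beats 548.

Minimum total cost: 548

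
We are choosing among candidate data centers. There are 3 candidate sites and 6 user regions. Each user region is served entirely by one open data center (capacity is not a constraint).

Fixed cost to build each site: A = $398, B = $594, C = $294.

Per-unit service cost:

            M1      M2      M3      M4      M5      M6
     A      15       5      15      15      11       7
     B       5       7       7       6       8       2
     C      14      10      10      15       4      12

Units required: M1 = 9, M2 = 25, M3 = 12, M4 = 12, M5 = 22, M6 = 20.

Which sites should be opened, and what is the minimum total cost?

For any fixed open set, each user region goes to its cheapest open site; total = fixed + service.
{B}: M1→B 5·9=45, M2→B 7·25=175, M3→B 7·12=84, M4→B 6·12=72, M5→B 8·22=176, M6→B 2·20=40. Service 592; fixed 594; total 1186.
{C}: service 1004 + fixed 294 = 1298
{B, C}: service 504 + fixed 888 = 1392
{A, B, C}: service 454 + fixed 1286 = 1740
No other subset beats 1186.

Open B only; minimum total cost 1186.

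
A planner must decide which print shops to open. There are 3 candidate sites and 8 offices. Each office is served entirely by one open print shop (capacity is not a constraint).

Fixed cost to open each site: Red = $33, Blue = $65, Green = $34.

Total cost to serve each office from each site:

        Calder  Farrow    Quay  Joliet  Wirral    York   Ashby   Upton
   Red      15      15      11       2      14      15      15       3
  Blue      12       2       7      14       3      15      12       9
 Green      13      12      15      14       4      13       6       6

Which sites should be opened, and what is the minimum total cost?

For any fixed open set, each office goes to its cheapest open site; total = fixed + service.
{Green}: Calder→Green 13, Farrow→Green 12, Quay→Green 15, Joliet→Green 14, Wirral→Green 4, York→Green 13, Ashby→Green 6, Upton→Green 6. Service 83; fixed 34; total 117.
{Red}: service 90 + fixed 33 = 123
{Red, Green}: service 64 + fixed 67 = 131
{Red, Blue, Green}: Calder→Blue 12, Farrow→Blue 2, Quay→Blue 7, Joliet→Red 2, Wirral→Blue 3, York→Green 13, Ashby→Green 6, Upton→Red 3. Service 48; fixed 132; total 180.
(All 7 nonempty subsets were checked; Green only is lowest.)

Open Green only; minimum total cost 117.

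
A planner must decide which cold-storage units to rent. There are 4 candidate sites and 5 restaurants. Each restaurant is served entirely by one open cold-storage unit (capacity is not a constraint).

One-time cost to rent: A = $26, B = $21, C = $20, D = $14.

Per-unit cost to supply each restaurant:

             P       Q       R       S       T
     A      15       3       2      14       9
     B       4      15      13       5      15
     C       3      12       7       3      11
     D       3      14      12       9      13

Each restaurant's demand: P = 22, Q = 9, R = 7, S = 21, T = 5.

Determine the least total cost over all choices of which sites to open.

Minimum total cost: 261

For any fixed open set, each restaurant goes to its cheapest open site; total = fixed + service.
{A, C}: P→C 3·22=66, Q→A 3·9=27, R→A 2·7=14, S→C 3·21=63, T→A 9·5=45. Service 215; fixed 46; total 261.
{A, C, D}: service 215 + fixed 60 = 275
{A, B, C}: service 215 + fixed 67 = 282
{A, B, C, D}: P→C 3·22=66, Q→A 3·9=27, R→A 2·7=14, S→C 3·21=63, T→A 9·5=45. Service 215; fixed 81; total 296.
No other subset beats 261.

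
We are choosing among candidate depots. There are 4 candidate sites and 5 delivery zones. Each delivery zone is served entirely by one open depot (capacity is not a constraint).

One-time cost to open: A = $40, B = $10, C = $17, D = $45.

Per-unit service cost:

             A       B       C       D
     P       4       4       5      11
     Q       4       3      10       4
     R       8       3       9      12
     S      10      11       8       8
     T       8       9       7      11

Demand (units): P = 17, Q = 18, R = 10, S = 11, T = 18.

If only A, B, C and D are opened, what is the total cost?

Each delivery zone is assigned to its cheapest site among the open ones.
{A, B, C, D}: P→A 4·17=68, Q→B 3·18=54, R→B 3·10=30, S→C 8·11=88, T→C 7·18=126. Service 366; fixed 112; total 478.

Total cost: 478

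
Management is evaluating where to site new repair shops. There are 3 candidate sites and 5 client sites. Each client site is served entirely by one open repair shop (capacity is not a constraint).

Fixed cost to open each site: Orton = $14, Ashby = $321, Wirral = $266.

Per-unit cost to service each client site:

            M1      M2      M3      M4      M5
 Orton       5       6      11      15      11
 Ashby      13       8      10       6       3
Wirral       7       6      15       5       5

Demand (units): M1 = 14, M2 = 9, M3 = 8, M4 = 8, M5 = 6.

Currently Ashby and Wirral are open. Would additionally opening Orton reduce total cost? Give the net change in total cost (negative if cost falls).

Current service cost with {Ashby, Wirral}: 290.
Adding Orton: each client site re-picks its cheapest; new service cost 262, saving 28.
Extra fixed cost: 14. Net change = 14 − 28 = -14.
(Totals: 877 → 863.)

Yes — net change −14 (cost falls by 14).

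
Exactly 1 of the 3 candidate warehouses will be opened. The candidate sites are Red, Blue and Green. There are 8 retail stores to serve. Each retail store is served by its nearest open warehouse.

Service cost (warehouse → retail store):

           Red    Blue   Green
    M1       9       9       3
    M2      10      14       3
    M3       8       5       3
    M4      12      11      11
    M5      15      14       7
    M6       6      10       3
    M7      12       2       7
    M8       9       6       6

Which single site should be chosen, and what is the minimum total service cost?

Choose Green only; total service cost 43.

With exactly 1 open, each retail store uses its cheapest among the chosen.
{Green}: M1→Green 3, M2→Green 3, M3→Green 3, M4→Green 11, M5→Green 7, M6→Green 3, M7→Green 7, M8→Green 6. Service cost 43.
{Blue}: service cost 71
{Red}: service cost 81
Among all 3 size-1 choices, {Green} is lowest.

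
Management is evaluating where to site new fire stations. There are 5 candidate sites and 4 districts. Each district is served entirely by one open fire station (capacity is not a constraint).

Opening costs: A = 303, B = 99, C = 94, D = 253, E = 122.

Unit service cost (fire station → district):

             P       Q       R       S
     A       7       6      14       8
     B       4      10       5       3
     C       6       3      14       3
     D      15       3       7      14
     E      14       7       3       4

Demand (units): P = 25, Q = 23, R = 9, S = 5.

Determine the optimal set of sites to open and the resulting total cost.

For any fixed open set, each district goes to its cheapest open site; total = fixed + service.
{B, C}: P→B 4·25=100, Q→C 3·23=69, R→B 5·9=45, S→B 3·5=15. Service 229; fixed 193; total 422.
{C}: service 360 + fixed 94 = 454
{C, E}: P→C 6·25=150, Q→C 3·23=69, R→E 3·9=27, S→C 3·5=15. Service 261; fixed 216; total 477.
{A, B, C, D, E}: service 211 + fixed 871 = 1082
No other subset beats 422.

Open B and C; minimum total cost 422.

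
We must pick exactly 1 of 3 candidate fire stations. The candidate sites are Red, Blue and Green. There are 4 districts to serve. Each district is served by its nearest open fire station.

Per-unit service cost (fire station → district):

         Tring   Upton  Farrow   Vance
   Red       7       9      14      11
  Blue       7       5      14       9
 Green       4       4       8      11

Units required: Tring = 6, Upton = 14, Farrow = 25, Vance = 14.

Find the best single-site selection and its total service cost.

Choose Green only; total service cost 434.

With exactly 1 open, each district uses its cheapest among the chosen.
{Green}: Tring→Green 4·6=24, Upton→Green 4·14=56, Farrow→Green 8·25=200, Vance→Green 11·14=154. Service cost 434.
{Blue}: service cost 588
{Red}: service cost 672
Among all 3 size-1 choices, {Green} is lowest.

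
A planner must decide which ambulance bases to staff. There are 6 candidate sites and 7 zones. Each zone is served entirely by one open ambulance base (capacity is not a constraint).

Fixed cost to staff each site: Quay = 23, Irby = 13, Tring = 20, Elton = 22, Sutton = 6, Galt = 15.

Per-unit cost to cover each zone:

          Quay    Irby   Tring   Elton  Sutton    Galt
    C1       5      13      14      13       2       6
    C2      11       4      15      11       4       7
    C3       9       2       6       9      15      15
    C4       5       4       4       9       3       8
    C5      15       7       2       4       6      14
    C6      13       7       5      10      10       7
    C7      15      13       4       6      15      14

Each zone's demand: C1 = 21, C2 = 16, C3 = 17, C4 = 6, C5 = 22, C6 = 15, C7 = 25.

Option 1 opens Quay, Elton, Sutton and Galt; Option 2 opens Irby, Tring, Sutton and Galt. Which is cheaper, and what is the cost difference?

Option 2 is cheaper by 255.

Option 1: {Quay, Elton, Sutton, Galt}: C1→Sutton 2·21=42, C2→Sutton 4·16=64, C3→Quay 9·17=153, C4→Sutton 3·6=18, C5→Elton 4·22=88, C6→Galt 7·15=105, C7→Elton 6·25=150. Service 620; fixed 66; total 686.
Option 2: {Irby, Tring, Sutton, Galt}: C1→Sutton 2·21=42, C2→Irby 4·16=64, C3→Irby 2·17=34, C4→Sutton 3·6=18, C5→Tring 2·22=44, C6→Tring 5·15=75, C7→Tring 4·25=100. Service 377; fixed 54; total 431.
Difference: |686 − 431| = 255.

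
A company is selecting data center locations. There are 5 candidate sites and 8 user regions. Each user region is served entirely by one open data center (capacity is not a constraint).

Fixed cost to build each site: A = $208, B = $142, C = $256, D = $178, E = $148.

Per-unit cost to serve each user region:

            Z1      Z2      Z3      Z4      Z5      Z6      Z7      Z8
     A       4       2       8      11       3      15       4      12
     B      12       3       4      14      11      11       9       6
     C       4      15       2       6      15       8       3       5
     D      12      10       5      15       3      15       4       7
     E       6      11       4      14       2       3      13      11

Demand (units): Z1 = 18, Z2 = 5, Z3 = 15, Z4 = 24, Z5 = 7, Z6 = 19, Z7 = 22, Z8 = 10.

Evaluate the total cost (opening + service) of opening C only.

Each user region is assigned to its cheapest site among the open ones.
{C}: Z1→C 4·18=72, Z2→C 15·5=75, Z3→C 2·15=30, Z4→C 6·24=144, Z5→C 15·7=105, Z6→C 8·19=152, Z7→C 3·22=66, Z8→C 5·10=50. Service 694; fixed 256; total 950.

Total cost: 950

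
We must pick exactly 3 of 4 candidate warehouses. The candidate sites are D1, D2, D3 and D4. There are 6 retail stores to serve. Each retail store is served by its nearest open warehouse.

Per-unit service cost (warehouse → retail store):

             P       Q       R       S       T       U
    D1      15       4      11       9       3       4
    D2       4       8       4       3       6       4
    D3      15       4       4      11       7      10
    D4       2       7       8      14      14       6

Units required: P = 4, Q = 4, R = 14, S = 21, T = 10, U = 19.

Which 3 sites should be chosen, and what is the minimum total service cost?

Choose D1, D2 and D4; total service cost 249.

With exactly 3 open, each retail store uses its cheapest among the chosen.
{D1, D2, D4}: P→D4 2·4=8, Q→D1 4·4=16, R→D2 4·14=56, S→D2 3·21=63, T→D1 3·10=30, U→D1 4·19=76. Service cost 249.
{D1, D2, D3}: service cost 257
{D2, D3, D4}: service cost 279
Among all 4 size-3 choices, {D1, D2, D4} is lowest.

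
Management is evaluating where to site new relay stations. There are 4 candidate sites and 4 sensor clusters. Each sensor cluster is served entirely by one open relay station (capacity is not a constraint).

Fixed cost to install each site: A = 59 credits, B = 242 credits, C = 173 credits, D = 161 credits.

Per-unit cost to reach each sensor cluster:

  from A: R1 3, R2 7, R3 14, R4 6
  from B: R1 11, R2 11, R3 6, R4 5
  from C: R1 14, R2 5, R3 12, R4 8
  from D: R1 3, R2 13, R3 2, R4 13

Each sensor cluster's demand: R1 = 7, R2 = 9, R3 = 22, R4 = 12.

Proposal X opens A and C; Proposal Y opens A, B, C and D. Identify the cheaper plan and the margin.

Proposal X is cheaper by 171.

Proposal X: {A, C}: R1→A 3·7=21, R2→C 5·9=45, R3→C 12·22=264, R4→A 6·12=72. Service 402; fixed 232; total 634.
Proposal Y: {A, B, C, D}: R1→A 3·7=21, R2→C 5·9=45, R3→D 2·22=44, R4→B 5·12=60. Service 170; fixed 635; total 805.
Difference: |634 − 805| = 171.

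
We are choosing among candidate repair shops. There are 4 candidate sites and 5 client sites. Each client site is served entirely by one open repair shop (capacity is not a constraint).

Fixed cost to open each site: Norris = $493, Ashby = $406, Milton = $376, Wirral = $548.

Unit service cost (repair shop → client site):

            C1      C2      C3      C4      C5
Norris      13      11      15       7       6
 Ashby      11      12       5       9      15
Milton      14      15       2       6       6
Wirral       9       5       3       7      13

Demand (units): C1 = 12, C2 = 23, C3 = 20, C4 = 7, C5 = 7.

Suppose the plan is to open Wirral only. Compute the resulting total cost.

Total cost: 971

Each client site is assigned to its cheapest site among the open ones.
{Wirral}: C1→Wirral 9·12=108, C2→Wirral 5·23=115, C3→Wirral 3·20=60, C4→Wirral 7·7=49, C5→Wirral 13·7=91. Service 423; fixed 548; total 971.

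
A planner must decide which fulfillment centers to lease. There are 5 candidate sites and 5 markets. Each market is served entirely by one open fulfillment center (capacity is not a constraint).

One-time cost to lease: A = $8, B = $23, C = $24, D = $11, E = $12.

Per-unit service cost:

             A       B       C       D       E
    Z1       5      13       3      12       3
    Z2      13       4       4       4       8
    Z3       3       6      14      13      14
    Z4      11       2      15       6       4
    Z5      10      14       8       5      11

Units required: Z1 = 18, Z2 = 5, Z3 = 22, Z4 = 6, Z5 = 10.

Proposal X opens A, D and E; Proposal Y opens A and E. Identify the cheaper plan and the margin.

Proposal X is cheaper by 59.

Proposal X: {A, D, E}: Z1→E 3·18=54, Z2→D 4·5=20, Z3→A 3·22=66, Z4→E 4·6=24, Z5→D 5·10=50. Service 214; fixed 31; total 245.
Proposal Y: {A, E}: Z1→E 3·18=54, Z2→E 8·5=40, Z3→A 3·22=66, Z4→E 4·6=24, Z5→A 10·10=100. Service 284; fixed 20; total 304.
Difference: |245 − 304| = 59.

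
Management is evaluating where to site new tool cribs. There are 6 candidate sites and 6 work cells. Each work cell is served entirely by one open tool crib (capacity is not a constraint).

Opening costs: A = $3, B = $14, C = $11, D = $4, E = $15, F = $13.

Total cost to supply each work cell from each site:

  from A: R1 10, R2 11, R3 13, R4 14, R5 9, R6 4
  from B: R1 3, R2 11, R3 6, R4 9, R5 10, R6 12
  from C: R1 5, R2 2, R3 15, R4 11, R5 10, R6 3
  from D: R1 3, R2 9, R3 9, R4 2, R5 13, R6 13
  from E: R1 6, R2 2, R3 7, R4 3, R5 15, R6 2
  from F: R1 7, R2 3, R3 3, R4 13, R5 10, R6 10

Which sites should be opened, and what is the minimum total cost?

For any fixed open set, each work cell goes to its cheapest open site; total = fixed + service.
{A, D}: R1→D 3, R2→D 9, R3→D 9, R4→D 2, R5→A 9, R6→A 4. Service 36; fixed 7; total 43.
{A, D, F}: R1→D 3, R2→F 3, R3→F 3, R4→D 2, R5→A 9, R6→A 4. Service 24; fixed 20; total 44.
{C, D}: R1→D 3, R2→C 2, R3→D 9, R4→D 2, R5→C 10, R6→C 3. Service 29; fixed 15; total 44.
{A, B, C, D, E, F}: service 21 + fixed 60 = 81
No other subset beats 43.

Open A and D; minimum total cost 43.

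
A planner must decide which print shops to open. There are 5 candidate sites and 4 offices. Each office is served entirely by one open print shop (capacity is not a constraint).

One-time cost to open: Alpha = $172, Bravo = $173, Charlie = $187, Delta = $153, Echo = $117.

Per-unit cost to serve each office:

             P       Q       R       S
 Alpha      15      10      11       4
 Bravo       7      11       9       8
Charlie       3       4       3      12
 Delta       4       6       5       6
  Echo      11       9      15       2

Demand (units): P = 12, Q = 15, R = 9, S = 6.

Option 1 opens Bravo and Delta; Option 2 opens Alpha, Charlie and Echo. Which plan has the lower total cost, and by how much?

Option 1 is cheaper by 66.

Option 1: {Bravo, Delta}: P→Delta 4·12=48, Q→Delta 6·15=90, R→Delta 5·9=45, S→Delta 6·6=36. Service 219; fixed 326; total 545.
Option 2: {Alpha, Charlie, Echo}: P→Charlie 3·12=36, Q→Charlie 4·15=60, R→Charlie 3·9=27, S→Echo 2·6=12. Service 135; fixed 476; total 611.
Difference: |545 − 611| = 66.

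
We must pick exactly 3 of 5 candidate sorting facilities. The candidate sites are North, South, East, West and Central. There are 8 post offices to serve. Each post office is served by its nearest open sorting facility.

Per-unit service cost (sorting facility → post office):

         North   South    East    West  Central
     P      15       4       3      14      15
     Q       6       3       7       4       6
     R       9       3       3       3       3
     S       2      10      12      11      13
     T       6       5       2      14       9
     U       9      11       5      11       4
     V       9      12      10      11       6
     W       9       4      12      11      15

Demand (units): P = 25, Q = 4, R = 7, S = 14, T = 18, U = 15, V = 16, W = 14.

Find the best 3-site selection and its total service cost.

Choose North, South and East; total service cost 447.

With exactly 3 open, each post office uses its cheapest among the chosen.
{North, South, East}: P→East 3·25=75, Q→South 3·4=12, R→South 3·7=21, S→North 2·14=28, T→East 2·18=36, U→East 5·15=75, V→North 9·16=144, W→South 4·14=56. Service cost 447.
{North, South, Central}: service cost 463
{North, East, Central}: service cost 466
Among all 10 size-3 choices, {North, South, East} is lowest.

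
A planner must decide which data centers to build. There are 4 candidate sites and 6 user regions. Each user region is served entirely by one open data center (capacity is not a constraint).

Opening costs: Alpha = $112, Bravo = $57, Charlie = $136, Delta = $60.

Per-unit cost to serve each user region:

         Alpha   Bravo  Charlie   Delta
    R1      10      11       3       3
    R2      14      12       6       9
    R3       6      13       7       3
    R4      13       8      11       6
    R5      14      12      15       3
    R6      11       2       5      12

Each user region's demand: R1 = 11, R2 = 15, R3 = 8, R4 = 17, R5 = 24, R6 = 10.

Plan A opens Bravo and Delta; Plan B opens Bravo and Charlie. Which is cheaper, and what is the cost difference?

Plan A is cheaper by 313.

Plan A: {Bravo, Delta}: R1→Delta 3·11=33, R2→Delta 9·15=135, R3→Delta 3·8=24, R4→Delta 6·17=102, R5→Delta 3·24=72, R6→Bravo 2·10=20. Service 386; fixed 117; total 503.
Plan B: {Bravo, Charlie}: R1→Charlie 3·11=33, R2→Charlie 6·15=90, R3→Charlie 7·8=56, R4→Bravo 8·17=136, R5→Bravo 12·24=288, R6→Bravo 2·10=20. Service 623; fixed 193; total 816.
Difference: |503 − 816| = 313.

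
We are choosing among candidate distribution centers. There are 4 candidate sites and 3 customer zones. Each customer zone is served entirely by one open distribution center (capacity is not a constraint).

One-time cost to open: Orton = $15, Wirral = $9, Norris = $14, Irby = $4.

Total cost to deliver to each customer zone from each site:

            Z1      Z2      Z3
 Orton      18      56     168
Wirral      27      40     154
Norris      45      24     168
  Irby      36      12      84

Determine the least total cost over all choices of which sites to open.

Minimum total cost: 133

For any fixed open set, each customer zone goes to its cheapest open site; total = fixed + service.
{Orton, Irby}: Z1→Orton 18, Z2→Irby 12, Z3→Irby 84. Service 114; fixed 19; total 133.
{Wirral, Irby}: Z1→Wirral 27, Z2→Irby 12, Z3→Irby 84. Service 123; fixed 13; total 136.
{Irby}: service 132 + fixed 4 = 136
{Orton, Wirral, Norris, Irby}: Z1→Orton 18, Z2→Irby 12, Z3→Irby 84. Service 114; fixed 42; total 156.
No other subset beats 133.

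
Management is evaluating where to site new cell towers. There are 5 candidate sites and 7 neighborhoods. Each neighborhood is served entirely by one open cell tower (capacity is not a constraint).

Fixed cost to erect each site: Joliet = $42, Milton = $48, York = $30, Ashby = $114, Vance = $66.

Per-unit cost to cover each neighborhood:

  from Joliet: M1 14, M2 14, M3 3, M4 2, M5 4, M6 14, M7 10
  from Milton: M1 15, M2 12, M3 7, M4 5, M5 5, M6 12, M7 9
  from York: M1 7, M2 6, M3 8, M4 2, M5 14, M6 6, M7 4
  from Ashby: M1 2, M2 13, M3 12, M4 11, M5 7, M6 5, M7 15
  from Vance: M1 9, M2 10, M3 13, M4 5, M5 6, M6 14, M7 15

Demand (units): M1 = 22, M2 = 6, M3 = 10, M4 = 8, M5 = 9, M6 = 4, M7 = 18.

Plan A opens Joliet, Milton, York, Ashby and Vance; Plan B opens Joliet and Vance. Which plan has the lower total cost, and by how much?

Plan A: {Joliet, Milton, York, Ashby, Vance}: M1→Ashby 2·22=44, M2→York 6·6=36, M3→Joliet 3·10=30, M4→Joliet 2·8=16, M5→Joliet 4·9=36, M6→Ashby 5·4=20, M7→York 4·18=72. Service 254; fixed 300; total 554.
Plan B: {Joliet, Vance}: M1→Vance 9·22=198, M2→Vance 10·6=60, M3→Joliet 3·10=30, M4→Joliet 2·8=16, M5→Joliet 4·9=36, M6→Joliet 14·4=56, M7→Joliet 10·18=180. Service 576; fixed 108; total 684.
Difference: |554 − 684| = 130.

Plan A is cheaper by 130.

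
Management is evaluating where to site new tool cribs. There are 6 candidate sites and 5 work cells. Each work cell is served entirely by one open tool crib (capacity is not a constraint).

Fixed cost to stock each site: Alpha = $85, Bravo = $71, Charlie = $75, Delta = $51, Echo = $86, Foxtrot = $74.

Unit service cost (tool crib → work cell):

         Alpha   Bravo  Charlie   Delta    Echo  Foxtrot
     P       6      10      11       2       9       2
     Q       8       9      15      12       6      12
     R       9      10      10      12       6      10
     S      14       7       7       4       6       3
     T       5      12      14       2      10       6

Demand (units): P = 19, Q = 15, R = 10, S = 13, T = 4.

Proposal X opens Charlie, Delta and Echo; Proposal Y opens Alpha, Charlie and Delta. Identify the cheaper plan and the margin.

Proposal X is cheaper by 59.

Proposal X: {Charlie, Delta, Echo}: P→Delta 2·19=38, Q→Echo 6·15=90, R→Echo 6·10=60, S→Delta 4·13=52, T→Delta 2·4=8. Service 248; fixed 212; total 460.
Proposal Y: {Alpha, Charlie, Delta}: P→Delta 2·19=38, Q→Alpha 8·15=120, R→Alpha 9·10=90, S→Delta 4·13=52, T→Delta 2·4=8. Service 308; fixed 211; total 519.
Difference: |460 − 519| = 59.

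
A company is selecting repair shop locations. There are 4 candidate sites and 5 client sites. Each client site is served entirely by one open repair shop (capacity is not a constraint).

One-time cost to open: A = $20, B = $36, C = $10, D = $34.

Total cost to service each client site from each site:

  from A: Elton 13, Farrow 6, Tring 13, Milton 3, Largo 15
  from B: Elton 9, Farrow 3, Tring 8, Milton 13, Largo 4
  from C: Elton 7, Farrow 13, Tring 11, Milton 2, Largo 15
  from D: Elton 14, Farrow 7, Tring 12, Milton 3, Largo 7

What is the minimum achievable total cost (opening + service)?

For any fixed open set, each client site goes to its cheapest open site; total = fixed + service.
{C}: Elton→C 7, Farrow→C 13, Tring→C 11, Milton→C 2, Largo→C 15. Service 48; fixed 10; total 58.
{A}: Elton→A 13, Farrow→A 6, Tring→A 13, Milton→A 3, Largo→A 15. Service 50; fixed 20; total 70.
{B, C}: Elton→C 7, Farrow→B 3, Tring→B 8, Milton→C 2, Largo→B 4. Service 24; fixed 46; total 70.
{A, B, C, D}: Elton→C 7, Farrow→B 3, Tring→B 8, Milton→C 2, Largo→B 4. Service 24; fixed 100; total 124.
No other subset beats 58.

Minimum total cost: 58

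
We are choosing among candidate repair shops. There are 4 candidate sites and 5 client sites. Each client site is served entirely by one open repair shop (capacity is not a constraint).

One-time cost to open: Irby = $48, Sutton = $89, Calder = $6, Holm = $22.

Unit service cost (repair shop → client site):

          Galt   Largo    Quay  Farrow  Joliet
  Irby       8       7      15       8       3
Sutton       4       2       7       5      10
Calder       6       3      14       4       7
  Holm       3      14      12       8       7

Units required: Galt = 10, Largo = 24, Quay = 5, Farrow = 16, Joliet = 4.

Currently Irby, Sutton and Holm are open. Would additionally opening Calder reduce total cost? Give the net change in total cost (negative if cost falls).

Yes — net change −10 (cost falls by 10).

Current service cost with {Irby, Sutton, Holm}: 205.
Adding Calder: each client site re-picks its cheapest; new service cost 189, saving 16.
Extra fixed cost: 6. Net change = 6 − 16 = -10.
(Totals: 364 → 354.)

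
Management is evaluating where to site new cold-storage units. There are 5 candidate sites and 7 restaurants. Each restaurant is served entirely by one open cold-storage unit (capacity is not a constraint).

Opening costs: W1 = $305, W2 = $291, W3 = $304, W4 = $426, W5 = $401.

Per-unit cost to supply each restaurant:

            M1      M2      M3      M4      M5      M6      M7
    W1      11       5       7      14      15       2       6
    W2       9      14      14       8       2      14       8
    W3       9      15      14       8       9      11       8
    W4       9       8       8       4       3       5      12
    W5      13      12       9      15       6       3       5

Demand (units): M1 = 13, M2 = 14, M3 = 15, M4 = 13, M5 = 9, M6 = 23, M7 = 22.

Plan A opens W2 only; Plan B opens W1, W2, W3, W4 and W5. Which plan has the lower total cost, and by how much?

Plan A: {W2}: M1→W2 9·13=117, M2→W2 14·14=196, M3→W2 14·15=210, M4→W2 8·13=104, M5→W2 2·9=18, M6→W2 14·23=322, M7→W2 8·22=176. Service 1143; fixed 291; total 1434.
Plan B: {W1, W2, W3, W4, W5}: M1→W2 9·13=117, M2→W1 5·14=70, M3→W1 7·15=105, M4→W4 4·13=52, M5→W2 2·9=18, M6→W1 2·23=46, M7→W5 5·22=110. Service 518; fixed 1727; total 2245.
Difference: |1434 − 2245| = 811.

Plan A is cheaper by 811.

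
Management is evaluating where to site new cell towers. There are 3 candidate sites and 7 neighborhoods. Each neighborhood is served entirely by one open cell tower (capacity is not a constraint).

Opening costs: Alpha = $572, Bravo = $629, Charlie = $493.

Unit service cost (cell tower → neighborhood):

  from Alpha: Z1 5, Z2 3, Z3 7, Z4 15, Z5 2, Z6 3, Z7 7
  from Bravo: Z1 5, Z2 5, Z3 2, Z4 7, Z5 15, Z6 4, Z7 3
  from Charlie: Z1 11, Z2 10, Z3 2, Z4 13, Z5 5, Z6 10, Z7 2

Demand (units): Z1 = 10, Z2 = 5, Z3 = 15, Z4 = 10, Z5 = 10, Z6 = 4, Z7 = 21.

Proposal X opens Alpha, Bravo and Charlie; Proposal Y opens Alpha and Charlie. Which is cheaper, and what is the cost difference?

Proposal Y is cheaper by 569.

Proposal X: {Alpha, Bravo, Charlie}: Z1→Alpha 5·10=50, Z2→Alpha 3·5=15, Z3→Bravo 2·15=30, Z4→Bravo 7·10=70, Z5→Alpha 2·10=20, Z6→Alpha 3·4=12, Z7→Charlie 2·21=42. Service 239; fixed 1694; total 1933.
Proposal Y: {Alpha, Charlie}: Z1→Alpha 5·10=50, Z2→Alpha 3·5=15, Z3→Charlie 2·15=30, Z4→Charlie 13·10=130, Z5→Alpha 2·10=20, Z6→Alpha 3·4=12, Z7→Charlie 2·21=42. Service 299; fixed 1065; total 1364.
Difference: |1933 − 1364| = 569.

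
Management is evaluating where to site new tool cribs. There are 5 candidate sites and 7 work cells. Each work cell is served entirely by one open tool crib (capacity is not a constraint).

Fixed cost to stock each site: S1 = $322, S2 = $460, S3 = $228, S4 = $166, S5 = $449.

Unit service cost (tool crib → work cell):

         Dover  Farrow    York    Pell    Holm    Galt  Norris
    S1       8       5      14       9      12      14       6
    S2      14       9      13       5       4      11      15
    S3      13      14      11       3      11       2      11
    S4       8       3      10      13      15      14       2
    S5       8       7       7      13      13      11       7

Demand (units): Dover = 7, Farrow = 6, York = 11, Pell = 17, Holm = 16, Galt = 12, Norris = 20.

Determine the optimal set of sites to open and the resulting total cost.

Open S3 and S4; minimum total cost 869.

For any fixed open set, each work cell goes to its cheapest open site; total = fixed + service.
{S3, S4}: Dover→S4 8·7=56, Farrow→S4 3·6=18, York→S4 10·11=110, Pell→S3 3·17=51, Holm→S3 11·16=176, Galt→S3 2·12=24, Norris→S4 2·20=40. Service 475; fixed 394; total 869.
{S3}: service 767 + fixed 228 = 995
{S4}: service 853 + fixed 166 = 1019
{S1, S2, S3, S4, S5}: service 330 + fixed 1625 = 1955
No other subset beats 869.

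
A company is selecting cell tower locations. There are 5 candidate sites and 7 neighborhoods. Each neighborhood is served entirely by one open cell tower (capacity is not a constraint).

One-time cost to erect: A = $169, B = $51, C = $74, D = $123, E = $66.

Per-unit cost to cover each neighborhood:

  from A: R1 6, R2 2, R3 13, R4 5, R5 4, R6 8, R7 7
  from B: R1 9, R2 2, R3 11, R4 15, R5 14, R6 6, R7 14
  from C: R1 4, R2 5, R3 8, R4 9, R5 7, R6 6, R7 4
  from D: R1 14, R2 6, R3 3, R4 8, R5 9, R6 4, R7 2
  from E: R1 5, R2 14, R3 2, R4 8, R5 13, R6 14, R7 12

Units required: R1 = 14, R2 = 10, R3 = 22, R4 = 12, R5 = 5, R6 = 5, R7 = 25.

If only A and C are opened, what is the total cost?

Total cost: 705

Each neighborhood is assigned to its cheapest site among the open ones.
{A, C}: R1→C 4·14=56, R2→A 2·10=20, R3→C 8·22=176, R4→A 5·12=60, R5→A 4·5=20, R6→C 6·5=30, R7→C 4·25=100. Service 462; fixed 243; total 705.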